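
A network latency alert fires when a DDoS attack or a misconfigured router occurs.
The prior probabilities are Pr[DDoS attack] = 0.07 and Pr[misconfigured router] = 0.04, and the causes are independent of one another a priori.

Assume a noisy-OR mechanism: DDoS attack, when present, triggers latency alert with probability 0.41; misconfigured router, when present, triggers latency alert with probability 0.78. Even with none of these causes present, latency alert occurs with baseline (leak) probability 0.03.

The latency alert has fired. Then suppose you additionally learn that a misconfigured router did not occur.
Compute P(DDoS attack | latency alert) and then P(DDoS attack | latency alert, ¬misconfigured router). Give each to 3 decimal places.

P(DDoS attack | latency alert) ≈ 0.358; P(DDoS attack | latency alert, ¬misconfigured router) ≈ 0.518

Under noisy-OR, P(latency alert | causes) = 1 − (1−0.03)·∏(1−qᵢ) over the active causes.
P(latency alert) = 0.03·0.93·0.96 + 0.7866·0.93·0.04 + 0.4277·0.07·0.96 + 0.874094·0.07·0.04 = 0.026784 + 0.029262 + 0.028741 + 0.002447 = 0.087234
Of this, 0.031188 comes from 0.028741 + 0.002447 (the DDoS attack=true cases).
P(DDoS attack | latency alert) = 0.031188 / 0.087234 ≈ 0.358

Now condition on the additional information:
P(latency alert | ¬misconfigured router) = 0.03×0.93 + 0.4277×0.07 = 0.027900 + 0.029939 = 0.057839
The DDoS attack-present share is 0.4277×0.07 = 0.029939.
So P(DDoS attack | latency alert, ¬misconfigured router) = 0.029939/0.057839 ≈ 0.518.
With misconfigured router excluded, DDoS attack must carry more of the explanatory weight for the latency alert.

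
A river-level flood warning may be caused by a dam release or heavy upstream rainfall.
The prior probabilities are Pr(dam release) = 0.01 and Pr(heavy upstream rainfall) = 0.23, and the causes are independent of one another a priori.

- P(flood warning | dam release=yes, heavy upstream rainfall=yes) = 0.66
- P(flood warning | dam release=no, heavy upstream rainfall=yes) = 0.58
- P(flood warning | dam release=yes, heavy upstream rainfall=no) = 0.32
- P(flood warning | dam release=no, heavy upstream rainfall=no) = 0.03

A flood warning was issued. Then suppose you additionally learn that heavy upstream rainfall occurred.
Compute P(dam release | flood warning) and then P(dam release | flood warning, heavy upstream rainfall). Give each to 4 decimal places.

P(dam release | flood warning) ≈ 0.0251; P(dam release | flood warning, heavy upstream rainfall) ≈ 0.0114

P(flood warning) = 0.03·0.99·0.77 + 0.58·0.99·0.23 + 0.32·0.01·0.77 + 0.66·0.01·0.23 = 0.022869 + 0.132066 + 0.002464 + 0.001518 = 0.158917
Restricting to configurations with dam release present: 0.002464 + 0.001518 = 0.003982.
So P(dam release | flood warning) = 0.003982/0.158917 ≈ 0.0251.

With the extra evidence:
P(flood warning | heavy upstream rainfall) = 0.58×0.99 + 0.66×0.01 = 0.574200 + 0.006600 = 0.580800
Of this, 0.006600 comes from 0.66×0.01 (the dam release=true cases).
P(dam release | flood warning, heavy upstream rainfall) = 0.006600 / 0.580800 ≈ 0.0114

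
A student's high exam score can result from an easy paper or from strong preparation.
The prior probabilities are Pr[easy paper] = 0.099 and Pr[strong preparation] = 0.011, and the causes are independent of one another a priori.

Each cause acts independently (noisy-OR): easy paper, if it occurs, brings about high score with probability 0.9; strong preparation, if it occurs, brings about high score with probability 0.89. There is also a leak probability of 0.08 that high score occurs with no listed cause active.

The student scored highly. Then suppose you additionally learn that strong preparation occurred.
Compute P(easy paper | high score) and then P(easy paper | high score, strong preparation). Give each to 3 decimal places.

Under noisy-OR, P(high score | causes) = 1 − (1−0.08)·∏(1−qᵢ) over the active causes.
Numerator (weight on configurations with easy paper): 0.088903 + 0.001078 = 0.089981
Normalizer over all consistent configurations: 0.08×0.901×0.989 + 0.8988×0.901×0.011 + 0.908×0.099×0.989 + 0.98988×0.099×0.011 = 0.170176
Posterior = 0.089981 / 0.170176 ≈ 0.529

Now also conditioning on strong preparation=true:
Weight on easy paper=true, given the evidence: 0.98988*0.099 = 0.097998
Denominator P(high score | strong preparation): 0.8988*0.901 + 0.98988*0.099 = 0.907817
Posterior = 0.097998 / 0.907817 ≈ 0.108
— strong preparation explains away the evidence for easy paper.

P(easy paper | high score) ≈ 0.529; P(easy paper | high score, strong preparation) ≈ 0.108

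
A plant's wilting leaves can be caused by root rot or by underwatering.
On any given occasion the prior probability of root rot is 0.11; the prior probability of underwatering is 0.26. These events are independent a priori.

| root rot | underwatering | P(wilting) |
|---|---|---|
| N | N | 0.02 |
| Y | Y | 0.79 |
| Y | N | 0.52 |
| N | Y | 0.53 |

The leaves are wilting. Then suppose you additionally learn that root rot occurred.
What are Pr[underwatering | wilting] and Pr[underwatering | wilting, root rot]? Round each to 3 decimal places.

Pr[underwatering | wilting] ≈ 0.724; Pr[underwatering | wilting, root rot] ≈ 0.348

P(wilting) = 0.02×0.89×0.74 + 0.53×0.89×0.26 + 0.52×0.11×0.74 + 0.79×0.11×0.26 = 0.013172 + 0.122642 + 0.042328 + 0.022594 = 0.200736
Of this, 0.145236 comes from 0.122642 + 0.022594 (the underwatering=true cases).
P(underwatering | wilting) = 0.145236 / 0.200736 ≈ 0.724

Now condition on the additional information:
By total probability over both values of underwatering:
  P(wilting | root rot) = 0.52·0.74 + 0.79·0.26
        = 0.384800 + 0.205400 = 0.590200
Configurations with underwatering contribute 0.205400, so
  P(underwatering | wilting, root rot) = 0.205400 / 0.590200 ≈ 0.348
This is intercausal reasoning (explaining away): once root rot accounts for the wilting, underwatering becomes less likely.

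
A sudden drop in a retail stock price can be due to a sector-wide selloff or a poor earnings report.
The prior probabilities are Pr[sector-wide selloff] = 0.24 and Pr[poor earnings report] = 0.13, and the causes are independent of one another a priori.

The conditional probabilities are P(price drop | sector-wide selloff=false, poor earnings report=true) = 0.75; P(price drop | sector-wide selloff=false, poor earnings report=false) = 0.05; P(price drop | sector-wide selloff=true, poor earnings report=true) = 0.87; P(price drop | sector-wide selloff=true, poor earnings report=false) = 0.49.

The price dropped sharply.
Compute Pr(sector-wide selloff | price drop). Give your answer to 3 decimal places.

By total probability over the 4 (sector-wide selloff, poor earnings report) configurations:
  P(price drop) = 0.05×0.76×0.87 + 0.75×0.76×0.13 + 0.49×0.24×0.87 + 0.87×0.24×0.13
        = 0.033060 + 0.074100 + 0.102312 + 0.027144 = 0.236616
The terms with sector-wide selloff present sum to 0.129456, so
  P(sector-wide selloff | price drop) = 0.129456 / 0.236616 ≈ 0.547

Pr(sector-wide selloff | price drop) ≈ 0.547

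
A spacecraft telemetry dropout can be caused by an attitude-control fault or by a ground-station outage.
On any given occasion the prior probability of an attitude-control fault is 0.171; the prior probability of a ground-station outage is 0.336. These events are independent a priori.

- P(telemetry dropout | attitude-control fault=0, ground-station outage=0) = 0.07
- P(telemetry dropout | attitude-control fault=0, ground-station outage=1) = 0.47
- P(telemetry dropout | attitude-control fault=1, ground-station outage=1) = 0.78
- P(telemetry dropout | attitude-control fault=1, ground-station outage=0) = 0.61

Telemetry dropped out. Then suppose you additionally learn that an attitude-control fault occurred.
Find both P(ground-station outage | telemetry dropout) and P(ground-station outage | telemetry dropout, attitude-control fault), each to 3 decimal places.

P(telemetry dropout) = 0.07*0.829*0.664 + 0.47*0.829*0.336 + 0.61*0.171*0.664 + 0.78*0.171*0.336 = 0.038532 + 0.130916 + 0.069262 + 0.044816 = 0.283526
Restricting to configurations with ground-station outage present: 0.130916 + 0.044816 = 0.175732.
Hence the posterior is 0.175732/0.283526 ≈ 0.620.

Now also conditioning on attitude-control fault=true:
Weight on ground-station outage=true, given the evidence: 0.78·0.336 = 0.262080
Normalizer over all consistent configurations: 0.61·0.664 + 0.78·0.336 = 0.667120
P(ground-station outage | telemetry dropout, attitude-control fault) = 0.262080/0.667120 ≈ 0.393
Conditioning on attitude-control fault lowers the posterior on ground-station outage: the classic explaining-away effect in a common-effect structure.

P(ground-station outage | telemetry dropout) ≈ 0.620; P(ground-station outage | telemetry dropout, attitude-control fault) ≈ 0.393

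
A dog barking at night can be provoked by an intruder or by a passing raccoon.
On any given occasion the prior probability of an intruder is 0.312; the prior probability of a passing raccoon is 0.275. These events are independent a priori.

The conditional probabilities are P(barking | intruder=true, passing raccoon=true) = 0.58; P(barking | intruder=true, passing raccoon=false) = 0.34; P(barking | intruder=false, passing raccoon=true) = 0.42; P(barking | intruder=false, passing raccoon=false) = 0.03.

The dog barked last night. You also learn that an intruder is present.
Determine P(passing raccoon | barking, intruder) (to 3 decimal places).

By total probability over both values of passing raccoon:
  P(barking | intruder) = 0.34·0.725 + 0.58·0.275
        = 0.246500 + 0.159500 = 0.406000
Configurations with passing raccoon contribute 0.159500, so
  P(passing raccoon | barking, intruder) = 0.159500 / 0.406000 ≈ 0.393

P(passing raccoon | barking, intruder) ≈ 0.393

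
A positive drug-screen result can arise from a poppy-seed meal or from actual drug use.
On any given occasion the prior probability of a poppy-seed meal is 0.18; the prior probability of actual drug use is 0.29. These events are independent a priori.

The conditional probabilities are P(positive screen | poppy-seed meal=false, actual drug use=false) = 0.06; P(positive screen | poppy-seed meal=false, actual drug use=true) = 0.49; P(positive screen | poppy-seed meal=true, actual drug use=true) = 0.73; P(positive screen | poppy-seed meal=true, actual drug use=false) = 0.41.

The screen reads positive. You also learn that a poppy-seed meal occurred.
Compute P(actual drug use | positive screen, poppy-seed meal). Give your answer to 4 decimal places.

P(actual drug use | positive screen, poppy-seed meal) ≈ 0.4210

By total probability over both values of actual drug use:
  P(positive screen | poppy-seed meal) = 0.41*0.71 + 0.73*0.29
        = 0.291100 + 0.211700 = 0.502800
Keeping only the actual drug use-present terms gives 0.211700, so
  P(actual drug use | positive screen, poppy-seed meal) = 0.211700 / 0.502800 ≈ 0.4210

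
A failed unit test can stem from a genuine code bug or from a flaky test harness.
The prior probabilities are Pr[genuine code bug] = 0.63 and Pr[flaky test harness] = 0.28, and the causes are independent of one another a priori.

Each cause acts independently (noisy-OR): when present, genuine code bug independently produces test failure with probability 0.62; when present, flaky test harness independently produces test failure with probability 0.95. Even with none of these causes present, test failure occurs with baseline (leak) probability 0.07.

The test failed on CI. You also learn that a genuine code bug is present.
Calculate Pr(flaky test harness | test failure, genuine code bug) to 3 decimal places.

Under noisy-OR, P(test failure | causes) = 1 − (1−0.07)·∏(1−qᵢ) over the active causes.
By total probability over both values of flaky test harness:
  P(test failure | genuine code bug) = 0.6466·0.72 + 0.98233·0.28
        = 0.465552 + 0.275052 = 0.740604
Keeping only the flaky test harness-present terms gives 0.275052, so
  P(flaky test harness | test failure, genuine code bug) = 0.275052 / 0.740604 ≈ 0.371

Pr(flaky test harness | test failure, genuine code bug) ≈ 0.371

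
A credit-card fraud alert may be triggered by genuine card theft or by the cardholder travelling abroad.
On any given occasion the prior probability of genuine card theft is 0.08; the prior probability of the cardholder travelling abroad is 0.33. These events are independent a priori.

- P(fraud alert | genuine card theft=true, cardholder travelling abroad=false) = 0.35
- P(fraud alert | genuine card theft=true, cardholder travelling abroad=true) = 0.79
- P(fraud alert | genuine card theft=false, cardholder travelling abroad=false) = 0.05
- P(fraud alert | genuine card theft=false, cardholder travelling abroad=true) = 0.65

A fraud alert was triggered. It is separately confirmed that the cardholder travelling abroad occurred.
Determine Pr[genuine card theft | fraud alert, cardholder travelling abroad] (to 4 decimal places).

By total probability over both values of genuine card theft:
  P(fraud alert | cardholder travelling abroad) = 0.65×0.92 + 0.79×0.08
        = 0.598000 + 0.063200 = 0.661200
Configurations with genuine card theft contribute 0.063200, so
  P(genuine card theft | fraud alert, cardholder travelling abroad) = 0.063200 / 0.661200 ≈ 0.0956

Pr[genuine card theft | fraud alert, cardholder travelling abroad] ≈ 0.0956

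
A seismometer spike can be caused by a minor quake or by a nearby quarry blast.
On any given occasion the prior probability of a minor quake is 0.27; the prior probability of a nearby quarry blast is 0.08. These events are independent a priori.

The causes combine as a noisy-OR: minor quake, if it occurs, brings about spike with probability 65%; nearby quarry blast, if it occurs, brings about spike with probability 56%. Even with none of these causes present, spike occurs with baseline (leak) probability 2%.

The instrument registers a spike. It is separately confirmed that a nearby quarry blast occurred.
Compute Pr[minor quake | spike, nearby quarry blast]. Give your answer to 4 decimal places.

Pr[minor quake | spike, nearby quarry blast] ≈ 0.3557

Under noisy-OR, P(spike | causes) = 1 − (1−0.02)·∏(1−qᵢ) over the active causes.
Sum P(spike|·) weighted by the priors over both values of minor quake:
  P(spike | nearby quarry blast) = 0.5688×0.73 + 0.84908×0.27
        = 0.415224 + 0.229252 = 0.644476
The terms with minor quake present sum to 0.229252, so
  P(minor quake | spike, nearby quarry blast) = 0.229252 / 0.644476 ≈ 0.3557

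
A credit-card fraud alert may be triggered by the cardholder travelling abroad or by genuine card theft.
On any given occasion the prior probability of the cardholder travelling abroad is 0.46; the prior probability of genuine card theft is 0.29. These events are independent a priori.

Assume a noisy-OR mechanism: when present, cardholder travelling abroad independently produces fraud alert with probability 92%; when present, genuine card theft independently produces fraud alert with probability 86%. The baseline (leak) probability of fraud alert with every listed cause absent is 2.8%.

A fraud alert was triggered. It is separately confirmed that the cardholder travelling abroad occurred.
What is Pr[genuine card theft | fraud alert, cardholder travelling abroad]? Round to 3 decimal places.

Under noisy-OR, P(fraud alert | causes) = 1 − (1−0.028)·∏(1−qᵢ) over the active causes.
P(fraud alert | cardholder travelling abroad) = 0.92224×0.71 + 0.989114×0.29 = 0.654790 + 0.286843 = 0.941633
The genuine card theft-present share is 0.989114×0.29 = 0.286843.
P(genuine card theft | fraud alert, cardholder travelling abroad) = 0.286843 / 0.941633 ≈ 0.305

Pr[genuine card theft | fraud alert, cardholder travelling abroad] ≈ 0.305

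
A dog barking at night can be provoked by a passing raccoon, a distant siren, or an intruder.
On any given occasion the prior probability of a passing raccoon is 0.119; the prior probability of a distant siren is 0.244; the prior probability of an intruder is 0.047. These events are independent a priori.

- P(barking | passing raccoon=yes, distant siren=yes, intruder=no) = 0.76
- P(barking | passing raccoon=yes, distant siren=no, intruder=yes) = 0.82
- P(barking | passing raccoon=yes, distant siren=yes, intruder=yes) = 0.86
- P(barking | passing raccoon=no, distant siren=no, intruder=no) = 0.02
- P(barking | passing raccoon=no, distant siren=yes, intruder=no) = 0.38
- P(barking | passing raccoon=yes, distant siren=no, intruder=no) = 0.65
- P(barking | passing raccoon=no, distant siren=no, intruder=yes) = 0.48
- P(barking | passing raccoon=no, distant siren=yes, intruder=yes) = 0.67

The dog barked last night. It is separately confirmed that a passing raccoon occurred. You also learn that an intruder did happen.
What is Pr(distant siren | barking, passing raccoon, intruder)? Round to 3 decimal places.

Weight on distant siren=true, given the evidence: 0.86·0.244 = 0.209840
Denominator P(barking | passing raccoon, intruder): 0.82·0.756 + 0.86·0.244 = 0.829760
P(distant siren | barking, passing raccoon, intruder) = 0.209840/0.829760 ≈ 0.253

Pr(distant siren | barking, passing raccoon, intruder) ≈ 0.253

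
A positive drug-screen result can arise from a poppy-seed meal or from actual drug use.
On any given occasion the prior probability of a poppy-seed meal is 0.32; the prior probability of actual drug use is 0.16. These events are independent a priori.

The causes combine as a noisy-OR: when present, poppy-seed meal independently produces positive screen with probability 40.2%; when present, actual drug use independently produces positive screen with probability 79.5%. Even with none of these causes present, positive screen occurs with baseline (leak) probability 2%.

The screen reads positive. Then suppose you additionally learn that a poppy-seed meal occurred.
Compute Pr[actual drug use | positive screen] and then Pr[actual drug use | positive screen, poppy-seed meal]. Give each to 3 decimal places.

Pr[actual drug use | positive screen] ≈ 0.518; Pr[actual drug use | positive screen, poppy-seed meal] ≈ 0.288

Under noisy-OR, P(positive screen | causes) = 1 − (1−0.02)·∏(1−qᵢ) over the active causes.
P(positive screen) = 0.02×0.68×0.84 + 0.7991×0.68×0.16 + 0.41396×0.32×0.84 + 0.879862×0.32×0.16 = 0.011424 + 0.086942 + 0.111272 + 0.045049 = 0.254687
Restricting to configurations with actual drug use present: 0.086942 + 0.045049 = 0.131991.
P(actual drug use | positive screen) = 0.131991 / 0.254687 ≈ 0.518

With the extra evidence:
Numerator (weight on configurations with actual drug use): 0.879862·0.16 = 0.140778
Normalizer over all consistent configurations: 0.41396·0.84 + 0.879862·0.16 = 0.488504
P(actual drug use | positive screen, poppy-seed meal) = 0.140778/0.488504 ≈ 0.288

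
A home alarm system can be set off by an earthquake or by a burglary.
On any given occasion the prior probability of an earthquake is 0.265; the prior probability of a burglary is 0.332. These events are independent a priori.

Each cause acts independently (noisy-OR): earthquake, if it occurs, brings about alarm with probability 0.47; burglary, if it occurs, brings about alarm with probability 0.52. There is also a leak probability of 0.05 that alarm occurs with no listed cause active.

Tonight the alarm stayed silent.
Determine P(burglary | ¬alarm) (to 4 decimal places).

Under noisy-OR, P(alarm | causes) = 1 − (1−0.05)·∏(1−qᵢ) over the active causes.
Weight on burglary=true, given the evidence: 0.111273 + 0.021263 = 0.132536
Denominator P(¬alarm): 0.95×0.735×0.668 + 0.456×0.735×0.332 + 0.5035×0.265×0.668 + 0.24168×0.265×0.332 = 0.688097
Posterior = 0.132536 / 0.688097 ≈ 0.1926

P(burglary | ¬alarm) ≈ 0.1926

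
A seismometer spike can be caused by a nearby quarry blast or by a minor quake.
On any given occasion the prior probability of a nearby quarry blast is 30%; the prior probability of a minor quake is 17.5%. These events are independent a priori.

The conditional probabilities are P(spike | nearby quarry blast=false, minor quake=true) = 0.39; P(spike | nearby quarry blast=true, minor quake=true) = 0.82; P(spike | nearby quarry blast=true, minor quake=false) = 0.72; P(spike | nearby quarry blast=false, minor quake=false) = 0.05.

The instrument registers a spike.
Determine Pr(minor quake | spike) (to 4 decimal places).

Numerator (weight on configurations with minor quake): 0.047775 + 0.043050 = 0.090825
Normalizer over all consistent configurations: 0.05·0.7·0.825 + 0.39·0.7·0.175 + 0.72·0.3·0.825 + 0.82·0.3·0.175 = 0.297900
Posterior = 0.090825 / 0.297900 ≈ 0.3049

Pr(minor quake | spike) ≈ 0.3049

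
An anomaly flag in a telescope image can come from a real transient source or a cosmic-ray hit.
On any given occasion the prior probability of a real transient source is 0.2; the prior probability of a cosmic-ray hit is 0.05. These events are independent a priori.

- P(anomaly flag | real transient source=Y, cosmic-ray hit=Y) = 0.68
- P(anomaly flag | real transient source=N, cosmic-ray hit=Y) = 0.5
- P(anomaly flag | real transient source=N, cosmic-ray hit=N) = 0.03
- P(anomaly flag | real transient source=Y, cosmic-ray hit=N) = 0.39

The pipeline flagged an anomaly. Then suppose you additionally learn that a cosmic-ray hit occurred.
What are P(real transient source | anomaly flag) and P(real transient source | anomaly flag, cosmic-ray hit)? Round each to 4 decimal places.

P(real transient source | anomaly flag) ≈ 0.6540; P(real transient source | anomaly flag, cosmic-ray hit) ≈ 0.2537

Weight on real transient source=true, given the evidence: 0.074100 + 0.006800 = 0.080900
Normalizer over all consistent configurations: 0.03×0.8×0.95 + 0.5×0.8×0.05 + 0.39×0.2×0.95 + 0.68×0.2×0.05 = 0.123700
P(real transient source | anomaly flag) = 0.080900/0.123700 ≈ 0.6540

With the extra evidence:
Enumerate both values of real transient source and weight by the priors:
  P(anomaly flag | cosmic-ray hit) = 0.5*0.8 + 0.68*0.2
        = 0.400000 + 0.136000 = 0.536000
Configurations with real transient source contribute 0.136000, so
  P(real transient source | anomaly flag, cosmic-ray hit) = 0.136000 / 0.536000 ≈ 0.2537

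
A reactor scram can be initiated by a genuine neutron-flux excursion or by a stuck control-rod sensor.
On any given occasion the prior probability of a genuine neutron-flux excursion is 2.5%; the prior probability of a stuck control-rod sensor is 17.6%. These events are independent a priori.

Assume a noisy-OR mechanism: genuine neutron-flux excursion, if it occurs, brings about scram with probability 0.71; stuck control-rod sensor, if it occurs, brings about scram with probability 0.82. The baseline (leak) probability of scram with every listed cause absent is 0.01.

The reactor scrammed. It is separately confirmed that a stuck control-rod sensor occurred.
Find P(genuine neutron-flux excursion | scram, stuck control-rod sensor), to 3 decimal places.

Under noisy-OR, P(scram | causes) = 1 − (1−0.01)·∏(1−qᵢ) over the active causes.
P(scram | stuck control-rod sensor) = 0.8218×0.975 + 0.948322×0.025 = 0.801255 + 0.023708 = 0.824963
Restricting to configurations with genuine neutron-flux excursion present: 0.948322×0.025 = 0.023708.
Hence the posterior is 0.023708/0.824963 ≈ 0.029.

P(genuine neutron-flux excursion | scram, stuck control-rod sensor) ≈ 0.029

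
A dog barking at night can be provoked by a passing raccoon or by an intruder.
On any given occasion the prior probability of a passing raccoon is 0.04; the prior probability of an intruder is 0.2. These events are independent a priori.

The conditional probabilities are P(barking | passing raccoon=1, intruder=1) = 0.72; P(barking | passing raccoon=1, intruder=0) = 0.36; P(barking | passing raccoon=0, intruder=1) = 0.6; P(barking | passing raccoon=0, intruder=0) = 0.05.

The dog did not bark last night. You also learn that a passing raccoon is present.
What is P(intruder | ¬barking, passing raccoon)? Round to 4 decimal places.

Weight on intruder=true, given the evidence: 0.28×0.2 = 0.056000
Normalizer over all consistent configurations: 0.64×0.8 + 0.28×0.2 = 0.568000
P(intruder | ¬barking, passing raccoon) = 0.056000/0.568000 ≈ 0.0986

P(intruder | ¬barking, passing raccoon) ≈ 0.0986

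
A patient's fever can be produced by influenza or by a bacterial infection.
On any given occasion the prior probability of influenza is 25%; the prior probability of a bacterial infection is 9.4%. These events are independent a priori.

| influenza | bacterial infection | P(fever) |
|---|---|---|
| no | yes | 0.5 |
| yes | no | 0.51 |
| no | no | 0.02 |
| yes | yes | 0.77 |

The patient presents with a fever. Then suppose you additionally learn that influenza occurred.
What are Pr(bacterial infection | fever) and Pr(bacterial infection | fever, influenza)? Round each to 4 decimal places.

Weight on bacterial infection=true, given the evidence: 0.035250 + 0.018095 = 0.053345
The normalizing constant is 0.02*0.75*0.906 + 0.5*0.75*0.094 + 0.51*0.25*0.906 + 0.77*0.25*0.094 = 0.182450
P(bacterial infection | fever) = 0.053345/0.182450 ≈ 0.2924

Now condition on the additional information:
P(fever | influenza) = 0.51·0.906 + 0.77·0.094 = 0.462060 + 0.072380 = 0.534440
The bacterial infection-present share is 0.77·0.094 = 0.072380.
So P(bacterial infection | fever, influenza) = 0.072380/0.534440 ≈ 0.1354.
Conditioning on influenza lowers the posterior on bacterial infection: the classic explaining-away effect in a common-effect structure.

Pr(bacterial infection | fever) ≈ 0.2924; Pr(bacterial infection | fever, influenza) ≈ 0.1354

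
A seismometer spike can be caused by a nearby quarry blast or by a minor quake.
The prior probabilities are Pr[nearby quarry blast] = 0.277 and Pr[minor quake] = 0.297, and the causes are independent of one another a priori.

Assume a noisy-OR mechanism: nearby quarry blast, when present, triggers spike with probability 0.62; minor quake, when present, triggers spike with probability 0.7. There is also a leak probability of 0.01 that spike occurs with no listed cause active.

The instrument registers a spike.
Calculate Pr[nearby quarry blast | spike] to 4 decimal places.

Under noisy-OR, P(spike | causes) = 1 − (1−0.01)·∏(1−qᵢ) over the active causes.
Sum P(spike|·) weighted by the priors over the 4 (nearby quarry blast, minor quake) configurations:
  P(spike) = 0.01·0.723·0.703 + 0.703·0.723·0.297 + 0.6238·0.277·0.703 + 0.88714·0.277·0.297
        = 0.005083 + 0.150956 + 0.121473 + 0.072984 = 0.350496
Keeping only the nearby quarry blast-present terms gives 0.194457, so
  P(nearby quarry blast | spike) = 0.194457 / 0.350496 ≈ 0.5548

Pr[nearby quarry blast | spike] ≈ 0.5548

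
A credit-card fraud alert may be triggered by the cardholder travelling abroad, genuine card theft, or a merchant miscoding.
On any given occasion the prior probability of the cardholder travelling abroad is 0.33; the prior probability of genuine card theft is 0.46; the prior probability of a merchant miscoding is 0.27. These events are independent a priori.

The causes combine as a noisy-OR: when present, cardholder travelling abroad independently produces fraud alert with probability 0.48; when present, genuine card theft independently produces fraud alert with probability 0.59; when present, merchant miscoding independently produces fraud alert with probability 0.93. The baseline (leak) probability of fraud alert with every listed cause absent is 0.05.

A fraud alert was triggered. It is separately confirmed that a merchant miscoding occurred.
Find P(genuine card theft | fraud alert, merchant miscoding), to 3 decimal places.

P(genuine card theft | fraud alert, merchant miscoding) ≈ 0.469

Under noisy-OR, P(fraud alert | causes) = 1 − (1−0.05)·∏(1−qᵢ) over the active causes.
For the numerator, keep only genuine card theft=true terms: 0.299797 + 0.149648 = 0.449445
Normalizer over all consistent configurations: 0.9335·0.67·0.54 + 0.972735·0.67·0.46 + 0.96542·0.33·0.54 + 0.985822·0.33·0.46 = 0.959223
Posterior = 0.449445 / 0.959223 ≈ 0.469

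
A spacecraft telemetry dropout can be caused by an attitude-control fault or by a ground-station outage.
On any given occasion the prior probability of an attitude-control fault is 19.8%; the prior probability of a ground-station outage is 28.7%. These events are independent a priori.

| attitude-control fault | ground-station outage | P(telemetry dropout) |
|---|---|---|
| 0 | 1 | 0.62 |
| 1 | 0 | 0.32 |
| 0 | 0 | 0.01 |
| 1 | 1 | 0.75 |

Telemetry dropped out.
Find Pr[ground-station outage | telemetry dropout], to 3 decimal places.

For the numerator, keep only ground-station outage=true terms: 0.142708 + 0.042620 = 0.185328
The normalizing constant is 0.01*0.802*0.713 + 0.62*0.802*0.287 + 0.32*0.198*0.713 + 0.75*0.198*0.287 = 0.236222
Posterior = 0.185328 / 0.236222 ≈ 0.785

Pr[ground-station outage | telemetry dropout] ≈ 0.785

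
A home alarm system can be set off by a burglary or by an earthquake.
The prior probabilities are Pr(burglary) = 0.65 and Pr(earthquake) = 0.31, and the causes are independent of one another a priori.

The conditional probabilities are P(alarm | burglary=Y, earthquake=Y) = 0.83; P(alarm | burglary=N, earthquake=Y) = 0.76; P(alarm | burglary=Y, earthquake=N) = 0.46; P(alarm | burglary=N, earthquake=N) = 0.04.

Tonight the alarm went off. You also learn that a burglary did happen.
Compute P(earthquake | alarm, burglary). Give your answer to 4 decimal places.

P(earthquake | alarm, burglary) ≈ 0.4477

P(alarm | burglary) = 0.46·0.69 + 0.83·0.31 = 0.317400 + 0.257300 = 0.574700
Restricting to configurations with earthquake present: 0.83·0.31 = 0.257300.
So P(earthquake | alarm, burglary) = 0.257300/0.574700 ≈ 0.4477.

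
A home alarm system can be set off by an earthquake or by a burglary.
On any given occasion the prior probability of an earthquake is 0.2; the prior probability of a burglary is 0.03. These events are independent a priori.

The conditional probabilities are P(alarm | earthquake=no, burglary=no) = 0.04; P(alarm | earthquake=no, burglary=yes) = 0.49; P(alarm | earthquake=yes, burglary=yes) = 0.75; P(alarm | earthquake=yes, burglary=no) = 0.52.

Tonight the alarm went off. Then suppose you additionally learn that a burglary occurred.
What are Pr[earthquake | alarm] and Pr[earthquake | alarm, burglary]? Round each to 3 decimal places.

Pr[earthquake | alarm] ≈ 0.711; Pr[earthquake | alarm, burglary] ≈ 0.277

Enumerate the 4 (earthquake, burglary) configurations and weight by the priors:
  P(alarm) = 0.04*0.8*0.97 + 0.49*0.8*0.03 + 0.52*0.2*0.97 + 0.75*0.2*0.03
        = 0.031040 + 0.011760 + 0.100880 + 0.004500 = 0.148180
Keeping only the earthquake-present terms gives 0.105380, so
  P(earthquake | alarm) = 0.105380 / 0.148180 ≈ 0.711

Now condition on the additional information:
By total probability over both values of earthquake:
  P(alarm | burglary) = 0.49×0.8 + 0.75×0.2
        = 0.392000 + 0.150000 = 0.542000
Configurations with earthquake contribute 0.150000, so
  P(earthquake | alarm, burglary) = 0.150000 / 0.542000 ≈ 0.277
This is intercausal reasoning (explaining away): once burglary accounts for the alarm, earthquake becomes less likely.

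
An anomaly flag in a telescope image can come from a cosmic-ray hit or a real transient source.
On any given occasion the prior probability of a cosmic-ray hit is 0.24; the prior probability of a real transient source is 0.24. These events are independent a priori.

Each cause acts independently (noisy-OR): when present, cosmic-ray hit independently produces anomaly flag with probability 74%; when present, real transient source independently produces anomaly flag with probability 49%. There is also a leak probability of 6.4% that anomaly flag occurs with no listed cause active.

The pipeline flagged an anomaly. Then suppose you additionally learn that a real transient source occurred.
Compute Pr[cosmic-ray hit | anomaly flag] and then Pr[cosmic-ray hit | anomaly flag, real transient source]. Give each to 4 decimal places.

Under noisy-OR, P(anomaly flag | causes) = 1 − (1−0.064)·∏(1−qᵢ) over the active causes.
Weight on cosmic-ray hit=true, given the evidence: 0.138011 + 0.050451 = 0.188462
Denominator P(anomaly flag): 0.064*0.76*0.76 + 0.52264*0.76*0.24 + 0.75664*0.24*0.76 + 0.875886*0.24*0.24 = 0.320758
P(cosmic-ray hit | anomaly flag) = 0.188462/0.320758 ≈ 0.5876

Now also conditioning on real transient source=true:
By total probability over both values of cosmic-ray hit:
  P(anomaly flag | real transient source) = 0.52264×0.76 + 0.875886×0.24
        = 0.397206 + 0.210213 = 0.607419
Configurations with cosmic-ray hit contribute 0.210213, so
  P(cosmic-ray hit | anomaly flag, real transient source) = 0.210213 / 0.607419 ≈ 0.3461
This is intercausal reasoning (explaining away): once real transient source accounts for the anomaly flag, cosmic-ray hit becomes less likely.

Pr[cosmic-ray hit | anomaly flag] ≈ 0.5876; Pr[cosmic-ray hit | anomaly flag, real transient source] ≈ 0.3461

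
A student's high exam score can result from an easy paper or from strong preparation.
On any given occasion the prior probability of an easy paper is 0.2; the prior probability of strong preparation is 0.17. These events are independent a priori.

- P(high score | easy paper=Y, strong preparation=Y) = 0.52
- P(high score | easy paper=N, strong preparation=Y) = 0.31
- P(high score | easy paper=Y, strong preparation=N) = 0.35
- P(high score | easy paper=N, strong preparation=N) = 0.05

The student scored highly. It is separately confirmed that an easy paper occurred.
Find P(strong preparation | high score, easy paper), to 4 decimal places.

By total probability over both values of strong preparation:
  P(high score | easy paper) = 0.35×0.83 + 0.52×0.17
        = 0.290500 + 0.088400 = 0.378900
Keeping only the strong preparation-present terms gives 0.088400, so
  P(strong preparation | high score, easy paper) = 0.088400 / 0.378900 ≈ 0.2333

P(strong preparation | high score, easy paper) ≈ 0.2333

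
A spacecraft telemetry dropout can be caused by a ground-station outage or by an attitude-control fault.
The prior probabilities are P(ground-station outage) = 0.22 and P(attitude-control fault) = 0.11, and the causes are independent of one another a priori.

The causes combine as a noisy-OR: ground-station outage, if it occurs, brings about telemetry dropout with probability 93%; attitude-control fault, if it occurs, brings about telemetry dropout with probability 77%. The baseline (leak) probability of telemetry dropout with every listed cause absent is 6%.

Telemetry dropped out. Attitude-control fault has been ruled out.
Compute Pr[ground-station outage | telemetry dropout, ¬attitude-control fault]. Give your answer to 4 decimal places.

Under noisy-OR, P(telemetry dropout | causes) = 1 − (1−0.06)·∏(1−qᵢ) over the active causes.
By total probability over both values of ground-station outage:
  P(telemetry dropout | ¬attitude-control fault) = 0.06*0.78 + 0.9342*0.22
        = 0.046800 + 0.205524 = 0.252324
The terms with ground-station outage present sum to 0.205524, so
  P(ground-station outage | telemetry dropout, ¬attitude-control fault) = 0.205524 / 0.252324 ≈ 0.8145

Pr[ground-station outage | telemetry dropout, ¬attitude-control fault] ≈ 0.8145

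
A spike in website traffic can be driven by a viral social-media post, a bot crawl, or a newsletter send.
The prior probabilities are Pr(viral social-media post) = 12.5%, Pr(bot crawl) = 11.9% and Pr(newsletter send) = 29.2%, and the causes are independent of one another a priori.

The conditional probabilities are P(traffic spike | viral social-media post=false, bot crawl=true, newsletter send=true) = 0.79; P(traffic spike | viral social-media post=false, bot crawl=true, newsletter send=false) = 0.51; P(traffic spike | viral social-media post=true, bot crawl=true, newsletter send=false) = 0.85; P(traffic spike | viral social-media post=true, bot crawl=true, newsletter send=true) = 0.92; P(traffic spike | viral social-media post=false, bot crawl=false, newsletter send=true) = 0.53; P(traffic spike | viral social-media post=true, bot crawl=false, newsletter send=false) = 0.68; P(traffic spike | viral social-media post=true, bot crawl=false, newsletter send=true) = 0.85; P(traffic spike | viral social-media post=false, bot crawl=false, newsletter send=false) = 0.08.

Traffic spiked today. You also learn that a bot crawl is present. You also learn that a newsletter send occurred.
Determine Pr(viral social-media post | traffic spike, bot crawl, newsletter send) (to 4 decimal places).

Pr(viral social-media post | traffic spike, bot crawl, newsletter send) ≈ 0.1426

Numerator (weight on configurations with viral social-media post): 0.92*0.125 = 0.115000
Denominator P(traffic spike | bot crawl, newsletter send): 0.79*0.875 + 0.92*0.125 = 0.806250
P(viral social-media post | traffic spike, bot crawl, newsletter send) = 0.115000/0.806250 ≈ 0.1426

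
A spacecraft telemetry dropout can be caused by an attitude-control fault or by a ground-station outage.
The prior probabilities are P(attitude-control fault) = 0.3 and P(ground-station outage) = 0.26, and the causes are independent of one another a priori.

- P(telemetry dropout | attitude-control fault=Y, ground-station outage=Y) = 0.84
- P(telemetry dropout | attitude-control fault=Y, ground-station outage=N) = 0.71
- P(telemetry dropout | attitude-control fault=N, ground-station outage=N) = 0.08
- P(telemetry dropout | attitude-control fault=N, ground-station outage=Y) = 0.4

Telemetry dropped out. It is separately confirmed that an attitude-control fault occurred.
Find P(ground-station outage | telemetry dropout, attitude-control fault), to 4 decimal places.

P(ground-station outage | telemetry dropout, attitude-control fault) ≈ 0.2936

Weight on ground-station outage=true, given the evidence: 0.84·0.26 = 0.218400
The normalizing constant is 0.71·0.74 + 0.84·0.26 = 0.743800
P(ground-station outage | telemetry dropout, attitude-control fault) = 0.218400/0.743800 ≈ 0.2936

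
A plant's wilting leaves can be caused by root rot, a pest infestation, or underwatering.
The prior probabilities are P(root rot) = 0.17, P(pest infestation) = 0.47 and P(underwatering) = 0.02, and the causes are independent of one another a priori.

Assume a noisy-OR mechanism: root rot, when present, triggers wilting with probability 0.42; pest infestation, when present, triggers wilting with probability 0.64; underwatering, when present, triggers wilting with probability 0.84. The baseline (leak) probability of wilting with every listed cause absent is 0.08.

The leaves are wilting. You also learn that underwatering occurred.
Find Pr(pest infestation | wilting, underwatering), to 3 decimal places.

Under noisy-OR, P(wilting | causes) = 1 − (1−0.08)·∏(1−qᵢ) over the active causes.
Weight on pest infestation=true, given the evidence: 0.369428 + 0.077444 = 0.446872
Normalizer over all consistent configurations: 0.8528×0.83×0.53 + 0.947008×0.83×0.47 + 0.914624×0.17×0.53 + 0.969265×0.17×0.47 = 0.904427
Posterior = 0.446872 / 0.904427 ≈ 0.494

Pr(pest infestation | wilting, underwatering) ≈ 0.494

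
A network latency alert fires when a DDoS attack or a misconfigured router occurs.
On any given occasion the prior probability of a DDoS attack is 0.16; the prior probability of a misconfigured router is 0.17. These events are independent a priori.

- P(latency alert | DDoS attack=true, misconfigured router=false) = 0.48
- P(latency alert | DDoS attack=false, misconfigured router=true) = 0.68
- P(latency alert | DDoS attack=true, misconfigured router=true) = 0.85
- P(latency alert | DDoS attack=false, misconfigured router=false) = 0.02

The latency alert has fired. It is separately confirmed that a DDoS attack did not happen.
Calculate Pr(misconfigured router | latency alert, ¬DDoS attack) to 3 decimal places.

Weight on misconfigured router=true, given the evidence: 0.68·0.17 = 0.115600
Denominator P(latency alert | ¬DDoS attack): 0.02·0.83 + 0.68·0.17 = 0.132200
Posterior = 0.115600 / 0.132200 ≈ 0.874

Pr(misconfigured router | latency alert, ¬DDoS attack) ≈ 0.874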